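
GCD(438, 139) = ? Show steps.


438 = 3 * 139 + 21
139 = 6 * 21 + 13
21 = 1 * 13 + 8
13 = 1 * 8 + 5
8 = 1 * 5 + 3
5 = 1 * 3 + 2
3 = 1 * 2 + 1
2 = 2 * 1 + 0
GCD = 1


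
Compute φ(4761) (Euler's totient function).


4761 = 3^2 × 23^2
Prime factors: 3, 23
φ(4761) = 4761 × (1-1/3) × (1-1/23)
= 4761 × 2/3 × 22/23 = 3036

φ(4761) = 3036


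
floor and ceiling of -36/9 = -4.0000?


-36/9 = -4.0000
floor = -4
ceil = -4

floor = -4, ceil = -4


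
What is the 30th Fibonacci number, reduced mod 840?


F(k) mod 840 for k=1..30:
1, 1, 2, 3, 5, 8, 13, 21, 34, 55, 89, 144, 233, 377, 610, 147, 757, 64, 821, 45, 26, 71, 97, 168, 265, 433, 698, 291, 149, 440
F(30) mod 840 = 440


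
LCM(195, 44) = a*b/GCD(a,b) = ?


GCD(195, 44) = 1
LCM = 195*44/1 = 8580/1 = 8580

LCM = 8580


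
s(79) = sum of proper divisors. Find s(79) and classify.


Proper divisors: 1
Sum = 1 = 1
1 < 79 → deficient

s(79) = 1 (deficient)


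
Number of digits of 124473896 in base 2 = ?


124473896 in base 2 = 111011010110101001000101000
Number of digits = 27

27 digits (base 2)


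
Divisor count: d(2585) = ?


2585 = 5^1 × 11^1 × 47^1
d(2585) = (1+1) × (1+1) × (1+1) = 8

8 divisors


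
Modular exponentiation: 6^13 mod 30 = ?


6^1 mod 30 = 6
6^2 mod 30 = 6
6^3 mod 30 = 6
6^4 mod 30 = 6
6^5 mod 30 = 6
6^6 mod 30 = 6
6^7 mod 30 = 6
6^8 mod 30 = 6
6^9 mod 30 = 6
6^10 mod 30 = 6
6^11 mod 30 = 6
6^12 mod 30 = 6
6^13 mod 30 = 6


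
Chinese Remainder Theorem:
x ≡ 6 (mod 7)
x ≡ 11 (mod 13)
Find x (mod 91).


M = 7*13 = 91
M1 = M/7 = 13, M2 = M/13 = 7
M1^(-1) mod 7 = 6, M2^(-1) mod 13 = 2
x = 6*13*6 + 11*7*2 = 622
622 mod 91 = 76
Check: 76 mod 7 = 6 ✓, 76 mod 13 = 11 ✓

x ≡ 76 (mod 91)


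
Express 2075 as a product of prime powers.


2075 / 5 = 415
415 / 5 = 83
83 / 83 = 1
2075 = 5^2 × 83


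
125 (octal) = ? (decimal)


125 (base 8) = 85 (decimal)
85 (decimal) = 85 (base 10)


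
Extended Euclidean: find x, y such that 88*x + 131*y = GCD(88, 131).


Tabular extended Euclidean (each row: r = 88*s + 131*t):
r=88, s=1, t=0
r=131, s=0, t=1
q=0: r=88, s=1, t=0   [88*(1) + 131*(0) = 88]
q=1: r=43, s=-1, t=1   [88*(-1) + 131*(1) = 43]
q=2: r=2, s=3, t=-2   [88*(3) + 131*(-2) = 2]
q=21: r=1, s=-64, t=43   [88*(-64) + 131*(43) = 1]
q=2: r=0, s=131, t=-88   [88*(131) + 131*(-88) = 0]
GCD = 1; from the row with r=1: x=-64, y=43
Check: 88*(-64) + 131*(43) = -5632 + 5633 = 1

GCD = 1, x = -64, y = 43


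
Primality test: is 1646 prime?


1646 / 2 = 823 (exact division)
1646 is NOT prime.

No, 1646 is not prime


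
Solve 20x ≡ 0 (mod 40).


GCD(20, 40) = 20 divides 0
Divide: 1x ≡ 0 (mod 2)
x ≡ 0 (mod 2)


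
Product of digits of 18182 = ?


1 × 8 × 1 × 8 × 2 = 128


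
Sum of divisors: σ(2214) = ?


Divisors of 2214: 1, 2, 3, 6, 9, 18, 27, 41, 54, 82, 123, 246, 369, 738, 1107, 2214
Sum = 1 + 2 + 3 + 6 + 9 + 18 + 27 + 41 + 54 + 82 + 123 + 246 + 369 + 738 + 1107 + 2214 = 5040

σ(2214) = 5040


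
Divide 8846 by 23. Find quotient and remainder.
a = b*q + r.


8846 = 23 * 384 + 14
Check: 8832 + 14 = 8846

q = 384, r = 14


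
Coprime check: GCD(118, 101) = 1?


Euclidean algorithm:
118 = 1 * 101 + 17
101 = 5 * 17 + 16
17 = 1 * 16 + 1
16 = 16 * 1 + 0
GCD(118, 101) = 1

Yes, coprime (GCD = 1)


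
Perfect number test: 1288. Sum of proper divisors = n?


Proper divisors of 1288: 1, 2, 4, 7, 8, 14, 23, 28, 46, 56, 92, 161, 184, 322, 644
Sum = 1 + 2 + 4 + 7 + 8 + 14 + 23 + 28 + 46 + 56 + 92 + 161 + 184 + 322 + 644 = 1592

No, 1288 is not perfect (1592 ≠ 1288)


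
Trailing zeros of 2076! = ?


floor(2076/5) = 415
floor(2076/25) = 83
floor(2076/125) = 16
floor(2076/625) = 3
Total = 517

517 trailing zeros


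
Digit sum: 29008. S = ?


2 + 9 + 0 + 0 + 8 = 19


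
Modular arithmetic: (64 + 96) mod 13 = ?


64 + 96 = 160
160 mod 13 = 4


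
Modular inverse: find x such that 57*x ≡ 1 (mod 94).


Use the extended Euclidean algorithm on (94, 57); each row r = 94*s + 57*t:
r=94, s=1, t=0
r=57, s=0, t=1
q=1: r=37, s=1, t=-1   [94*(1) + 57*(-1) = 37]
q=1: r=20, s=-1, t=2   [94*(-1) + 57*(2) = 20]
q=1: r=17, s=2, t=-3   [94*(2) + 57*(-3) = 17]
q=1: r=3, s=-3, t=5   [94*(-3) + 57*(5) = 3]
q=5: r=2, s=17, t=-28   [94*(17) + 57*(-28) = 2]
q=1: r=1, s=-20, t=33   [94*(-20) + 57*(33) = 1]
q=2: r=0, s=57, t=-94   [94*(57) + 57*(-94) = 0]
GCD = 1 with t = 33, so 57*(33) ≡ 1 (mod 94)
Inverse = 33 mod 94 = 33
Check: 57 * 33 = 1881 ≡ 1 (mod 94)

57^(-1) ≡ 33 (mod 94)


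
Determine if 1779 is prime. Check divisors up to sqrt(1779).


1779 / 3 = 593 (exact division)
1779 is NOT prime.

No, 1779 is not prime


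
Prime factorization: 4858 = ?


4858 / 2 = 2429
2429 / 7 = 347
347 / 347 = 1
4858 = 2 × 7 × 347


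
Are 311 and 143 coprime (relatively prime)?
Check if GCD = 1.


Euclidean algorithm:
311 = 2 * 143 + 25
143 = 5 * 25 + 18
25 = 1 * 18 + 7
18 = 2 * 7 + 4
7 = 1 * 4 + 3
4 = 1 * 3 + 1
3 = 3 * 1 + 0
GCD(311, 143) = 1

Yes, coprime (GCD = 1)


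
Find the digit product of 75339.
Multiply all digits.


7 × 5 × 3 × 3 × 9 = 2835


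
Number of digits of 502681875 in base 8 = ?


502681875 in base 8 = 3575450423
Number of digits = 10

10 digits (base 8)


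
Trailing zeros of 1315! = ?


floor(1315/5) = 263
floor(1315/25) = 52
floor(1315/125) = 10
floor(1315/625) = 2
Total = 327

327 trailing zeros


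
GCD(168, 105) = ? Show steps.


168 = 1 * 105 + 63
105 = 1 * 63 + 42
63 = 1 * 42 + 21
42 = 2 * 21 + 0
GCD = 21


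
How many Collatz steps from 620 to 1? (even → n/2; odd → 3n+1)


620 → 310 → 155 → 466 → 233 → 700 → 350 → 175 → 526 → 263 → 790 → 395 → 1186 → 593 → 1780 → 890 → 445 → 1336 → 668 → 334 → 167 → 502 → 251 → 754 → 377 → 1132 → 566 → 283 → 850 → 425 → 1276 → 638 → 319 → 958 → 479 → 1438 → 719 → 2158 → 1079 → 3238 → 1619 → 4858 → 2429 → 7288 → 3644 → 1822 → 911 → 2734 → 1367 → 4102 → 2051 → 6154 → 3077 → 9232 → 4616 → 2308 → 1154 → 577 → 1732 → 866 → 433 → 1300 → 650 → 325 → 976 → 488 → 244 → 122 → 61 → 184 → 92 → 46 → 23 → 70 → 35 → 106 → 53 → 160 → 80 → 40 → 20 → 10 → 5 → 16 → 8 → 4 → 2 → 1
Total steps = 87

87 steps


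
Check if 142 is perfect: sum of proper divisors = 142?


Proper divisors of 142: 1, 2, 71
Sum = 1 + 2 + 71 = 74

No, 142 is not perfect (74 ≠ 142)


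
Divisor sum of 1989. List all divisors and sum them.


Divisors of 1989: 1, 3, 9, 13, 17, 39, 51, 117, 153, 221, 663, 1989
Sum = 1 + 3 + 9 + 13 + 17 + 39 + 51 + 117 + 153 + 221 + 663 + 1989 = 3276

σ(1989) = 3276


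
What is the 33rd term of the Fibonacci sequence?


Sequence: 1, 1, 2, 3, 5, 8, 13, 21, 34, 55, 89, 144, 233, 377, 610, 987, 1597, 2584, 4181, 6765, 10946, 17711, 28657, 46368, 75025, 121393, 196418, 317811, 514229, 832040, 1346269, 2178309, 3524578
F(33) = 3524578


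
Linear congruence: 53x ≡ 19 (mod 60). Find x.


GCD(53, 60) = 1, unique solution
a^(-1) mod 60 = 17
x = 17 * 19 mod 60 = 23

x ≡ 23 (mod 60)


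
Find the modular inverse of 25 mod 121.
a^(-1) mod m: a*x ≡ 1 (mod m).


Use the extended Euclidean algorithm on (121, 25); each row r = 121*s + 25*t:
r=121, s=1, t=0
r=25, s=0, t=1
q=4: r=21, s=1, t=-4   [121*(1) + 25*(-4) = 21]
q=1: r=4, s=-1, t=5   [121*(-1) + 25*(5) = 4]
q=5: r=1, s=6, t=-29   [121*(6) + 25*(-29) = 1]
q=4: r=0, s=-25, t=121   [121*(-25) + 25*(121) = 0]
GCD = 1 with t = -29, so 25*(-29) ≡ 1 (mod 121)
Inverse = -29 mod 121 = 92
Check: 25 * 92 = 2300 ≡ 1 (mod 121)

25^(-1) ≡ 92 (mod 121)


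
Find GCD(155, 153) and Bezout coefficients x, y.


Tabular extended Euclidean (each row: r = 155*s + 153*t):
r=155, s=1, t=0
r=153, s=0, t=1
q=1: r=2, s=1, t=-1   [155*(1) + 153*(-1) = 2]
q=76: r=1, s=-76, t=77   [155*(-76) + 153*(77) = 1]
q=2: r=0, s=153, t=-155   [155*(153) + 153*(-155) = 0]
GCD = 1; from the row with r=1: x=-76, y=77
Check: 155*(-76) + 153*(77) = -11780 + 11781 = 1

GCD = 1, x = -76, y = 77


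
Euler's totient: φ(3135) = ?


3135 = 3 × 5 × 11 × 19
Prime factors: 3, 5, 11, 19
φ(3135) = 3135 × (1-1/3) × (1-1/5) × (1-1/11) × (1-1/19)
= 3135 × 2/3 × 4/5 × 10/11 × 18/19 = 1440

φ(3135) = 1440


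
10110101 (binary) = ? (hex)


10110101 (base 2) = 181 (decimal)
181 (decimal) = B5 (base 16)


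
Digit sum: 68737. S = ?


6 + 8 + 7 + 3 + 7 = 31


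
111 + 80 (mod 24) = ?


111 + 80 = 191
191 mod 24 = 23


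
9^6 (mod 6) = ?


9^1 mod 6 = 3
9^2 mod 6 = 3
9^3 mod 6 = 3
9^4 mod 6 = 3
9^5 mod 6 = 3
9^6 mod 6 = 3


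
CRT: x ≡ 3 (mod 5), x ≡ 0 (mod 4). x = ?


M = 5*4 = 20
M1 = M/5 = 4, M2 = M/4 = 5
M1^(-1) mod 5 = 4, M2^(-1) mod 4 = 1
x = 3*4*4 + 0*5*1 = 48
48 mod 20 = 8
Check: 8 mod 5 = 3 ✓, 8 mod 4 = 0 ✓

x ≡ 8 (mod 20)


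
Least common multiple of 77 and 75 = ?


GCD(77, 75) = 1
LCM = 77*75/1 = 5775/1 = 5775

LCM = 5775


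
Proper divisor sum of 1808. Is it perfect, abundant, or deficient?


Proper divisors: 1, 2, 4, 8, 16, 113, 226, 452, 904
Sum = 1 + 2 + 4 + 8 + 16 + 113 + 226 + 452 + 904 = 1726
1726 < 1808 → deficient

s(1808) = 1726 (deficient)


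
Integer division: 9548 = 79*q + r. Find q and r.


9548 = 79 * 120 + 68
Check: 9480 + 68 = 9548

q = 120, r = 68


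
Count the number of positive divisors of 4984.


4984 = 2^3 × 7^1 × 89^1
d(4984) = (3+1) × (1+1) × (1+1) = 16

16 divisors


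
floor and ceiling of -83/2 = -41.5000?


-83/2 = -41.5000
floor = -42
ceil = -41

floor = -42, ceil = -41


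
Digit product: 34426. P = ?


3 × 4 × 4 × 2 × 6 = 576


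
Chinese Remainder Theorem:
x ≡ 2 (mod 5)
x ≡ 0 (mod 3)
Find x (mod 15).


M = 5*3 = 15
M1 = M/5 = 3, M2 = M/3 = 5
M1^(-1) mod 5 = 2, M2^(-1) mod 3 = 2
x = 2*3*2 + 0*5*2 = 12
12 mod 15 = 12
Check: 12 mod 5 = 2 ✓, 12 mod 3 = 0 ✓

x ≡ 12 (mod 15)


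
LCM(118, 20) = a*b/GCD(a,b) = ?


GCD(118, 20) = 2
LCM = 118*20/2 = 2360/2 = 1180

LCM = 1180


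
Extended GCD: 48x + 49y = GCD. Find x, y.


Tabular extended Euclidean (each row: r = 48*s + 49*t):
r=48, s=1, t=0
r=49, s=0, t=1
q=0: r=48, s=1, t=0   [48*(1) + 49*(0) = 48]
q=1: r=1, s=-1, t=1   [48*(-1) + 49*(1) = 1]
q=48: r=0, s=49, t=-48   [48*(49) + 49*(-48) = 0]
GCD = 1; from the row with r=1: x=-1, y=1
Check: 48*(-1) + 49*(1) = -48 + 49 = 1

GCD = 1, x = -1, y = 1


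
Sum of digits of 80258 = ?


8 + 0 + 2 + 5 + 8 = 23


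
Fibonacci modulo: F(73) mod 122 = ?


F(k) mod 122 for k=1..73:
1, 1, 2, 3, 5, 8, 13, 21, 34, 55, 89, 22, 111, 11, 0, 11, 11, 22, 33, 55, 88, 21, 109, 8, 117, 3, 120, 1, 121, 0, 121, 121, 120, 119, 117, 114, 109, 101, 88, 67, 33, 100, 11, 111, 0, 111, 111, 100, 89, 67, 34, 101, 13, 114, 5, 119, 2, 121, 1, 0, 1, 1, 2, 3, 5, 8, 13, 21, 34, 55, 89, 22, 111
F(73) mod 122 = 111


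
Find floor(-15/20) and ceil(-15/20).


-15/20 = -0.7500
floor = -1
ceil = 0

floor = -1, ceil = 0


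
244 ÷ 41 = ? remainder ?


244 = 41 * 5 + 39
Check: 205 + 39 = 244

q = 5, r = 39


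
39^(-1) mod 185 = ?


Use the extended Euclidean algorithm on (185, 39); each row r = 185*s + 39*t:
r=185, s=1, t=0
r=39, s=0, t=1
q=4: r=29, s=1, t=-4   [185*(1) + 39*(-4) = 29]
q=1: r=10, s=-1, t=5   [185*(-1) + 39*(5) = 10]
q=2: r=9, s=3, t=-14   [185*(3) + 39*(-14) = 9]
q=1: r=1, s=-4, t=19   [185*(-4) + 39*(19) = 1]
q=9: r=0, s=39, t=-185   [185*(39) + 39*(-185) = 0]
GCD = 1 with t = 19, so 39*(19) ≡ 1 (mod 185)
Inverse = 19 mod 185 = 19
Check: 39 * 19 = 741 ≡ 1 (mod 185)

39^(-1) ≡ 19 (mod 185)


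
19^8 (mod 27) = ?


19^1 mod 27 = 19
19^2 mod 27 = 10
19^3 mod 27 = 1
19^4 mod 27 = 19
19^5 mod 27 = 10
19^6 mod 27 = 1
19^7 mod 27 = 19
19^8 mod 27 = 10


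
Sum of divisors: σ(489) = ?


Divisors of 489: 1, 3, 163, 489
Sum = 1 + 3 + 163 + 489 = 656

σ(489) = 656


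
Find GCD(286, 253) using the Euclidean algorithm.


286 = 1 * 253 + 33
253 = 7 * 33 + 22
33 = 1 * 22 + 11
22 = 2 * 11 + 0
GCD = 11


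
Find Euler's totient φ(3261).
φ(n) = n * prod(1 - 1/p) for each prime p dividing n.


3261 = 3 × 1087
Prime factors: 3, 1087
φ(3261) = 3261 × (1-1/3) × (1-1/1087)
= 3261 × 2/3 × 1086/1087 = 2172

φ(3261) = 2172


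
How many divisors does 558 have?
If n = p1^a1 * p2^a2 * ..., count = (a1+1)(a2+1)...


558 = 2^1 × 3^2 × 31^1
d(558) = (1+1) × (2+1) × (1+1) = 12

12 divisors


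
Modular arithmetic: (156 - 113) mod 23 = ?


156 - 113 = 43
43 mod 23 = 20


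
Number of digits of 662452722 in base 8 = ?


662452722 in base 8 = 4737034762
Number of digits = 10

10 digits (base 8)


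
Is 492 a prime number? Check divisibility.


492 / 2 = 246 (exact division)
492 is NOT prime.

No, 492 is not prime


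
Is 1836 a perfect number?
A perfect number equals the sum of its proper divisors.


Proper divisors of 1836: 1, 2, 3, 4, 6, 9, 12, 17, 18, 27, 34, 36, 51, 54, 68, 102, 108, 153, 204, 306, 459, 612, 918
Sum = 1 + 2 + 3 + 4 + 6 + 9 + 12 + 17 + 18 + 27 + 34 + 36 + 51 + 54 + 68 + 102 + 108 + 153 + 204 + 306 + 459 + 612 + 918 = 3204

No, 1836 is not perfect (3204 ≠ 1836)


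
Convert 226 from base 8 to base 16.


226 (base 8) = 150 (decimal)
150 (decimal) = 96 (base 16)


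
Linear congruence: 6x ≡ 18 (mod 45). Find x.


GCD(6, 45) = 3 divides 18
Divide: 2x ≡ 6 (mod 15)
x ≡ 3 (mod 15)


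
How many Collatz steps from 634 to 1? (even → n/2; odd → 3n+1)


634 → 317 → 952 → 476 → 238 → 119 → 358 → 179 → 538 → 269 → 808 → 404 → 202 → 101 → 304 → 152 → 76 → 38 → 19 → 58 → 29 → 88 → 44 → 22 → 11 → 34 → 17 → 52 → 26 → 13 → 40 → 20 → 10 → 5 → 16 → 8 → 4 → 2 → 1
Total steps = 38

38 steps


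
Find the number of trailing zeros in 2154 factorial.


floor(2154/5) = 430
floor(2154/25) = 86
floor(2154/125) = 17
floor(2154/625) = 3
Total = 536

536 trailing zeros


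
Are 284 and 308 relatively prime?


Euclidean algorithm:
308 = 1 * 284 + 24
284 = 11 * 24 + 20
24 = 1 * 20 + 4
20 = 5 * 4 + 0
GCD(284, 308) = 4

No, not coprime (GCD = 4)


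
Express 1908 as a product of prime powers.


1908 / 2 = 954
954 / 2 = 477
477 / 3 = 159
159 / 3 = 53
53 / 53 = 1
1908 = 2^2 × 3^2 × 53


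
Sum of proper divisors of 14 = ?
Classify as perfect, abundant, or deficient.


Proper divisors: 1, 2, 7
Sum = 1 + 2 + 7 = 10
10 < 14 → deficient

s(14) = 10 (deficient)


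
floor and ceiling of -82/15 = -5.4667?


-82/15 = -5.4667
floor = -6
ceil = -5

floor = -6, ceil = -5


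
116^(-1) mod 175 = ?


Use the extended Euclidean algorithm on (175, 116); each row r = 175*s + 116*t:
r=175, s=1, t=0
r=116, s=0, t=1
q=1: r=59, s=1, t=-1   [175*(1) + 116*(-1) = 59]
q=1: r=57, s=-1, t=2   [175*(-1) + 116*(2) = 57]
q=1: r=2, s=2, t=-3   [175*(2) + 116*(-3) = 2]
q=28: r=1, s=-57, t=86   [175*(-57) + 116*(86) = 1]
q=2: r=0, s=116, t=-175   [175*(116) + 116*(-175) = 0]
GCD = 1 with t = 86, so 116*(86) ≡ 1 (mod 175)
Inverse = 86 mod 175 = 86
Check: 116 * 86 = 9976 ≡ 1 (mod 175)

116^(-1) ≡ 86 (mod 175)


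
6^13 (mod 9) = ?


6^1 mod 9 = 6
6^2 mod 9 = 0
6^3 mod 9 = 0
6^4 mod 9 = 0
6^5 mod 9 = 0
6^6 mod 9 = 0
6^7 mod 9 = 0
6^8 mod 9 = 0
6^9 mod 9 = 0
6^10 mod 9 = 0
6^11 mod 9 = 0
6^12 mod 9 = 0
6^13 mod 9 = 0


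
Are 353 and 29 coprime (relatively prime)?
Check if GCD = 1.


Euclidean algorithm:
353 = 12 * 29 + 5
29 = 5 * 5 + 4
5 = 1 * 4 + 1
4 = 4 * 1 + 0
GCD(353, 29) = 1

Yes, coprime (GCD = 1)


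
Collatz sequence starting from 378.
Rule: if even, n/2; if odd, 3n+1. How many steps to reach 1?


378 → 189 → 568 → 284 → 142 → 71 → 214 → 107 → 322 → 161 → 484 → 242 → 121 → 364 → 182 → 91 → 274 → 137 → 412 → 206 → 103 → 310 → 155 → 466 → 233 → 700 → 350 → 175 → 526 → 263 → 790 → 395 → 1186 → 593 → 1780 → 890 → 445 → 1336 → 668 → 334 → 167 → 502 → 251 → 754 → 377 → 1132 → 566 → 283 → 850 → 425 → 1276 → 638 → 319 → 958 → 479 → 1438 → 719 → 2158 → 1079 → 3238 → 1619 → 4858 → 2429 → 7288 → 3644 → 1822 → 911 → 2734 → 1367 → 4102 → 2051 → 6154 → 3077 → 9232 → 4616 → 2308 → 1154 → 577 → 1732 → 866 → 433 → 1300 → 650 → 325 → 976 → 488 → 244 → 122 → 61 → 184 → 92 → 46 → 23 → 70 → 35 → 106 → 53 → 160 → 80 → 40 → 20 → 10 → 5 → 16 → 8 → 4 → 2 → 1
Total steps = 107

107 steps


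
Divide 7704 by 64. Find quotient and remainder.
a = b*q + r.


7704 = 64 * 120 + 24
Check: 7680 + 24 = 7704

q = 120, r = 24


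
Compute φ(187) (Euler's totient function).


187 = 11 × 17
Prime factors: 11, 17
φ(187) = 187 × (1-1/11) × (1-1/17)
= 187 × 10/11 × 16/17 = 160

φ(187) = 160


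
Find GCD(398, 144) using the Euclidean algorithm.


398 = 2 * 144 + 110
144 = 1 * 110 + 34
110 = 3 * 34 + 8
34 = 4 * 8 + 2
8 = 4 * 2 + 0
GCD = 2


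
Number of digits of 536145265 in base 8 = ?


536145265 in base 8 = 3775166561
Number of digits = 10

10 digits (base 8)


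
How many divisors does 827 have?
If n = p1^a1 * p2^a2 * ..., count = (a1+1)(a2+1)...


827 = 827^1
d(827) = (1+1) = 2

2 divisors


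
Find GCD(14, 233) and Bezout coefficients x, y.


Tabular extended Euclidean (each row: r = 14*s + 233*t):
r=14, s=1, t=0
r=233, s=0, t=1
q=0: r=14, s=1, t=0   [14*(1) + 233*(0) = 14]
q=16: r=9, s=-16, t=1   [14*(-16) + 233*(1) = 9]
q=1: r=5, s=17, t=-1   [14*(17) + 233*(-1) = 5]
q=1: r=4, s=-33, t=2   [14*(-33) + 233*(2) = 4]
q=1: r=1, s=50, t=-3   [14*(50) + 233*(-3) = 1]
q=4: r=0, s=-233, t=14   [14*(-233) + 233*(14) = 0]
GCD = 1; from the row with r=1: x=50, y=-3
Check: 14*(50) + 233*(-3) = 700 - 699 = 1

GCD = 1, x = 50, y = -3


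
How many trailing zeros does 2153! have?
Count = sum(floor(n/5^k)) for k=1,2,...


floor(2153/5) = 430
floor(2153/25) = 86
floor(2153/125) = 17
floor(2153/625) = 3
Total = 536

536 trailing zeros


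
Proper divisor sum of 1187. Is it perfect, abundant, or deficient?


Proper divisors: 1
Sum = 1 = 1
1 < 1187 → deficient

s(1187) = 1 (deficient)


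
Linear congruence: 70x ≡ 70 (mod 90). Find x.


GCD(70, 90) = 10 divides 70
Divide: 7x ≡ 7 (mod 9)
x ≡ 1 (mod 9)


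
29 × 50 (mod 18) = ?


29 × 50 = 1450
1450 mod 18 = 10


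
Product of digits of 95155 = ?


9 × 5 × 1 × 5 × 5 = 1125


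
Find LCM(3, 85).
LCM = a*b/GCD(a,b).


GCD(3, 85) = 1
LCM = 3*85/1 = 255/1 = 255

LCM = 255


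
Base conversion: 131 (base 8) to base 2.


131 (base 8) = 89 (decimal)
89 (decimal) = 1011001 (base 2)


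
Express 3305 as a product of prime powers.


3305 / 5 = 661
661 / 661 = 1
3305 = 5 × 661


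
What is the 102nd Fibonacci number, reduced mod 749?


F(k) mod 749 for k=1..102:
1, 1, 2, 3, 5, 8, 13, 21, 34, 55, 89, 144, 233, 377, 610, 238, 99, 337, 436, 24, 460, 484, 195, 679, 125, 55, 180, 235, 415, 650, 316, 217, 533, 1, 534, 535, 320, 106, 426, 532, 209, 741, 201, 193, 394, 587, 232, 70, 302, 372, 674, 297, 222, 519, 741, 511, 503, 265, 19, 284, 303, 587, 141, 728, 120, 99, 219, 318, 537, 106, 643, 0, 643, 643, 537, 431, 219, 650, 120, 21, 141, 162, 303, 465, 19, 484, 503, 238, 741, 230, 222, 452, 674, 377, 302, 679, 232, 162, 394, 556, 201, 8
F(102) mod 749 = 8


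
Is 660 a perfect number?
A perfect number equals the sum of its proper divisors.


Proper divisors of 660: 1, 2, 3, 4, 5, 6, 10, 11, 12, 15, 20, 22, 30, 33, 44, 55, 60, 66, 110, 132, 165, 220, 330
Sum = 1 + 2 + 3 + 4 + 5 + 6 + 10 + 11 + 12 + 15 + 20 + 22 + 30 + 33 + 44 + 55 + 60 + 66 + 110 + 132 + 165 + 220 + 330 = 1356

No, 660 is not perfect (1356 ≠ 660)


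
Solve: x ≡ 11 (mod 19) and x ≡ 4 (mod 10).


M = 19*10 = 190
M1 = M/19 = 10, M2 = M/10 = 19
M1^(-1) mod 19 = 2, M2^(-1) mod 10 = 9
x = 11*10*2 + 4*19*9 = 904
904 mod 190 = 144
Check: 144 mod 19 = 11 ✓, 144 mod 10 = 4 ✓

x ≡ 144 (mod 190)


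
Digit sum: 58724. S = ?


5 + 8 + 7 + 2 + 4 = 26


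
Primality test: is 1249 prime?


Check divisors up to sqrt(1249) = 35.3412
No divisors found.
1249 is prime.

Yes, 1249 is prime


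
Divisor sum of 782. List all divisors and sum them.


Divisors of 782: 1, 2, 17, 23, 34, 46, 391, 782
Sum = 1 + 2 + 17 + 23 + 34 + 46 + 391 + 782 = 1296

σ(782) = 1296


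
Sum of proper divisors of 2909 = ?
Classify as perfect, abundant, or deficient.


Proper divisors: 1
Sum = 1 = 1
1 < 2909 → deficient

s(2909) = 1 (deficient)


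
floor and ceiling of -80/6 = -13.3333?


-80/6 = -13.3333
floor = -14
ceil = -13

floor = -14, ceil = -13


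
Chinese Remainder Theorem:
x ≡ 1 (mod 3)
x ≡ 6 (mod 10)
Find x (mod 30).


M = 3*10 = 30
M1 = M/3 = 10, M2 = M/10 = 3
M1^(-1) mod 3 = 1, M2^(-1) mod 10 = 7
x = 1*10*1 + 6*3*7 = 136
136 mod 30 = 16
Check: 16 mod 3 = 1 ✓, 16 mod 10 = 6 ✓

x ≡ 16 (mod 30)


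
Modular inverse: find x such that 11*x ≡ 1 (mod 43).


Use the extended Euclidean algorithm on (43, 11); each row r = 43*s + 11*t:
r=43, s=1, t=0
r=11, s=0, t=1
q=3: r=10, s=1, t=-3   [43*(1) + 11*(-3) = 10]
q=1: r=1, s=-1, t=4   [43*(-1) + 11*(4) = 1]
q=10: r=0, s=11, t=-43   [43*(11) + 11*(-43) = 0]
GCD = 1 with t = 4, so 11*(4) ≡ 1 (mod 43)
Inverse = 4 mod 43 = 4
Check: 11 * 4 = 44 ≡ 1 (mod 43)

11^(-1) ≡ 4 (mod 43)


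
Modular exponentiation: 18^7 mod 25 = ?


18^1 mod 25 = 18
18^2 mod 25 = 24
18^3 mod 25 = 7
18^4 mod 25 = 1
18^5 mod 25 = 18
18^6 mod 25 = 24
18^7 mod 25 = 7


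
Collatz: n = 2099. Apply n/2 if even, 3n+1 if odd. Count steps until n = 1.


2099 → 6298 → 3149 → 9448 → 4724 → 2362 → 1181 → 3544 → 1772 → 886 → 443 → 1330 → 665 → 1996 → 998 → 499 → 1498 → 749 → 2248 → 1124 → 562 → 281 → 844 → 422 → 211 → 634 → 317 → 952 → 476 → 238 → 119 → 358 → 179 → 538 → 269 → 808 → 404 → 202 → 101 → 304 → 152 → 76 → 38 → 19 → 58 → 29 → 88 → 44 → 22 → 11 → 34 → 17 → 52 → 26 → 13 → 40 → 20 → 10 → 5 → 16 → 8 → 4 → 2 → 1
Total steps = 63

63 steps


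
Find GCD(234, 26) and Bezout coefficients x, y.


Tabular extended Euclidean (each row: r = 234*s + 26*t):
r=234, s=1, t=0
r=26, s=0, t=1
q=9: r=0, s=1, t=-9   [234*(1) + 26*(-9) = 0]
GCD = 26; from the row with r=26: x=0, y=1
Check: 234*(0) + 26*(1) = 0 + 26 = 26

GCD = 26, x = 0, y = 1


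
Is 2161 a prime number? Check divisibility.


Check divisors up to sqrt(2161) = 46.4866
No divisors found.
2161 is prime.

Yes, 2161 is prime


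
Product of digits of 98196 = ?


9 × 8 × 1 × 9 × 6 = 3888


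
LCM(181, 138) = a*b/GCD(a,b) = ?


GCD(181, 138) = 1
LCM = 181*138/1 = 24978/1 = 24978

LCM = 24978


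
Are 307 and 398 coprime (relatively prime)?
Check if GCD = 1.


Euclidean algorithm:
398 = 1 * 307 + 91
307 = 3 * 91 + 34
91 = 2 * 34 + 23
34 = 1 * 23 + 11
23 = 2 * 11 + 1
11 = 11 * 1 + 0
GCD(307, 398) = 1

Yes, coprime (GCD = 1)


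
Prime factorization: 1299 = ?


1299 / 3 = 433
433 / 433 = 1
1299 = 3 × 433


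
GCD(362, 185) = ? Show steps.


362 = 1 * 185 + 177
185 = 1 * 177 + 8
177 = 22 * 8 + 1
8 = 8 * 1 + 0
GCD = 1


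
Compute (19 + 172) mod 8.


19 + 172 = 191
191 mod 8 = 7


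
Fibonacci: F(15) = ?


Sequence: 1, 1, 2, 3, 5, 8, 13, 21, 34, 55, 89, 144, 233, 377, 610
F(15) = 610


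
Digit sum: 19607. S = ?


1 + 9 + 6 + 0 + 7 = 23


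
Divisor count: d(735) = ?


735 = 3^1 × 5^1 × 7^2
d(735) = (1+1) × (1+1) × (2+1) = 12

12 divisors


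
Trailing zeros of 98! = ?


floor(98/5) = 19
floor(98/25) = 3
Total = 22

22 trailing zeros


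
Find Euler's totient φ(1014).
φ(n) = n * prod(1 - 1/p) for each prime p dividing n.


1014 = 2 × 3 × 13^2
Prime factors: 2, 3, 13
φ(1014) = 1014 × (1-1/2) × (1-1/3) × (1-1/13)
= 1014 × 1/2 × 2/3 × 12/13 = 312

φ(1014) = 312


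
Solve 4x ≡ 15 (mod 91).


GCD(4, 91) = 1, unique solution
a^(-1) mod 91 = 23
x = 23 * 15 mod 91 = 72

x ≡ 72 (mod 91)


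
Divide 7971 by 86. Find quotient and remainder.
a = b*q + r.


7971 = 86 * 92 + 59
Check: 7912 + 59 = 7971

q = 92, r = 59


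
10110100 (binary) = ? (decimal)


10110100 (base 2) = 180 (decimal)
180 (decimal) = 180 (base 10)


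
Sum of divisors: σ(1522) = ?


Divisors of 1522: 1, 2, 761, 1522
Sum = 1 + 2 + 761 + 1522 = 2286

σ(1522) = 2286


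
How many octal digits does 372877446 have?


372877446 in base 8 = 2616324206
Number of digits = 10

10 digits (base 8)


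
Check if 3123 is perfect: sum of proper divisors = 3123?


Proper divisors of 3123: 1, 3, 9, 347, 1041
Sum = 1 + 3 + 9 + 347 + 1041 = 1401

No, 3123 is not perfect (1401 ≠ 3123)


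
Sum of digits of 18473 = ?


1 + 8 + 4 + 7 + 3 = 23


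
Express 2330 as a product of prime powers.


2330 / 2 = 1165
1165 / 5 = 233
233 / 233 = 1
2330 = 2 × 5 × 233


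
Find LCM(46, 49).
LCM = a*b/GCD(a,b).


GCD(46, 49) = 1
LCM = 46*49/1 = 2254/1 = 2254

LCM = 2254


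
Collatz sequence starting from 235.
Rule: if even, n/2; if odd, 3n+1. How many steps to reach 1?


235 → 706 → 353 → 1060 → 530 → 265 → 796 → 398 → 199 → 598 → 299 → 898 → 449 → 1348 → 674 → 337 → 1012 → 506 → 253 → 760 → 380 → 190 → 95 → 286 → 143 → 430 → 215 → 646 → 323 → 970 → 485 → 1456 → 728 → 364 → 182 → 91 → 274 → 137 → 412 → 206 → 103 → 310 → 155 → 466 → 233 → 700 → 350 → 175 → 526 → 263 → 790 → 395 → 1186 → 593 → 1780 → 890 → 445 → 1336 → 668 → 334 → 167 → 502 → 251 → 754 → 377 → 1132 → 566 → 283 → 850 → 425 → 1276 → 638 → 319 → 958 → 479 → 1438 → 719 → 2158 → 1079 → 3238 → 1619 → 4858 → 2429 → 7288 → 3644 → 1822 → 911 → 2734 → 1367 → 4102 → 2051 → 6154 → 3077 → 9232 → 4616 → 2308 → 1154 → 577 → 1732 → 866 → 433 → 1300 → 650 → 325 → 976 → 488 → 244 → 122 → 61 → 184 → 92 → 46 → 23 → 70 → 35 → 106 → 53 → 160 → 80 → 40 → 20 → 10 → 5 → 16 → 8 → 4 → 2 → 1
Total steps = 127

127 steps


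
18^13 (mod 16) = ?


18^1 mod 16 = 2
18^2 mod 16 = 4
18^3 mod 16 = 8
18^4 mod 16 = 0
18^5 mod 16 = 0
18^6 mod 16 = 0
18^7 mod 16 = 0
18^8 mod 16 = 0
18^9 mod 16 = 0
18^10 mod 16 = 0
18^11 mod 16 = 0
18^12 mod 16 = 0
18^13 mod 16 = 0


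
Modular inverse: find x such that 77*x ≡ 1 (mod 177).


Use the extended Euclidean algorithm on (177, 77); each row r = 177*s + 77*t:
r=177, s=1, t=0
r=77, s=0, t=1
q=2: r=23, s=1, t=-2   [177*(1) + 77*(-2) = 23]
q=3: r=8, s=-3, t=7   [177*(-3) + 77*(7) = 8]
q=2: r=7, s=7, t=-16   [177*(7) + 77*(-16) = 7]
q=1: r=1, s=-10, t=23   [177*(-10) + 77*(23) = 1]
q=7: r=0, s=77, t=-177   [177*(77) + 77*(-177) = 0]
GCD = 1 with t = 23, so 77*(23) ≡ 1 (mod 177)
Inverse = 23 mod 177 = 23
Check: 77 * 23 = 1771 ≡ 1 (mod 177)

77^(-1) ≡ 23 (mod 177)


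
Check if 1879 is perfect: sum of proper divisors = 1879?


Proper divisors of 1879: 1
Sum = 1 = 1

No, 1879 is not perfect (1 ≠ 1879)


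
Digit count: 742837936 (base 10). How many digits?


742837936 has 9 digits in base 10
floor(log10(742837936)) + 1 = floor(8.8709) + 1 = 9

9 digits (base 10)


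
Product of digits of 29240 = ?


2 × 9 × 2 × 4 × 0 = 0


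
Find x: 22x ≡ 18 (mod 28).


GCD(22, 28) = 2 divides 18
Divide: 11x ≡ 9 (mod 14)
x ≡ 11 (mod 14)


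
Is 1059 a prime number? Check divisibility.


1059 / 3 = 353 (exact division)
1059 is NOT prime.

No, 1059 is not prime


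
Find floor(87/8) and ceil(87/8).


87/8 = 10.8750
floor = 10
ceil = 11

floor = 10, ceil = 11


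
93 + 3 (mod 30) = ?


93 + 3 = 96
96 mod 30 = 6


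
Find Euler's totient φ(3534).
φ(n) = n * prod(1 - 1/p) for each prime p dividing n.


3534 = 2 × 3 × 19 × 31
Prime factors: 2, 3, 19, 31
φ(3534) = 3534 × (1-1/2) × (1-1/3) × (1-1/19) × (1-1/31)
= 3534 × 1/2 × 2/3 × 18/19 × 30/31 = 1080

φ(3534) = 1080


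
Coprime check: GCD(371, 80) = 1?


Euclidean algorithm:
371 = 4 * 80 + 51
80 = 1 * 51 + 29
51 = 1 * 29 + 22
29 = 1 * 22 + 7
22 = 3 * 7 + 1
7 = 7 * 1 + 0
GCD(371, 80) = 1

Yes, coprime (GCD = 1)


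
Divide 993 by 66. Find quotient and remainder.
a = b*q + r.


993 = 66 * 15 + 3
Check: 990 + 3 = 993

q = 15, r = 3


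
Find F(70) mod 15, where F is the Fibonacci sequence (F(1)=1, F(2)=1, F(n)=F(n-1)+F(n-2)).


F(k) mod 15 for k=1..70:
1, 1, 2, 3, 5, 8, 13, 6, 4, 10, 14, 9, 8, 2, 10, 12, 7, 4, 11, 0, 11, 11, 7, 3, 10, 13, 8, 6, 14, 5, 4, 9, 13, 7, 5, 12, 2, 14, 1, 0, 1, 1, 2, 3, 5, 8, 13, 6, 4, 10, 14, 9, 8, 2, 10, 12, 7, 4, 11, 0, 11, 11, 7, 3, 10, 13, 8, 6, 14, 5
F(70) mod 15 = 5


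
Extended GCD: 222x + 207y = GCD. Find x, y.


Tabular extended Euclidean (each row: r = 222*s + 207*t):
r=222, s=1, t=0
r=207, s=0, t=1
q=1: r=15, s=1, t=-1   [222*(1) + 207*(-1) = 15]
q=13: r=12, s=-13, t=14   [222*(-13) + 207*(14) = 12]
q=1: r=3, s=14, t=-15   [222*(14) + 207*(-15) = 3]
q=4: r=0, s=-69, t=74   [222*(-69) + 207*(74) = 0]
GCD = 3; from the row with r=3: x=14, y=-15
Check: 222*(14) + 207*(-15) = 3108 - 3105 = 3

GCD = 3, x = 14, y = -15


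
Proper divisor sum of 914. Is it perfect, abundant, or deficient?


Proper divisors: 1, 2, 457
Sum = 1 + 2 + 457 = 460
460 < 914 → deficient

s(914) = 460 (deficient)


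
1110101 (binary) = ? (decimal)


1110101 (base 2) = 117 (decimal)
117 (decimal) = 117 (base 10)


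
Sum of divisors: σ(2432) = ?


Divisors of 2432: 1, 2, 4, 8, 16, 19, 32, 38, 64, 76, 128, 152, 304, 608, 1216, 2432
Sum = 1 + 2 + 4 + 8 + 16 + 19 + 32 + 38 + 64 + 76 + 128 + 152 + 304 + 608 + 1216 + 2432 = 5100

σ(2432) = 5100


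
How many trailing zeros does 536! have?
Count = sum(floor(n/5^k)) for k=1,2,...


floor(536/5) = 107
floor(536/25) = 21
floor(536/125) = 4
Total = 132

132 trailing zeros


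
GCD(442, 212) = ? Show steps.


442 = 2 * 212 + 18
212 = 11 * 18 + 14
18 = 1 * 14 + 4
14 = 3 * 4 + 2
4 = 2 * 2 + 0
GCD = 2


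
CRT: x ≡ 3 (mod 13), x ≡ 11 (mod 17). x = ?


M = 13*17 = 221
M1 = M/13 = 17, M2 = M/17 = 13
M1^(-1) mod 13 = 10, M2^(-1) mod 17 = 4
x = 3*17*10 + 11*13*4 = 1082
1082 mod 221 = 198
Check: 198 mod 13 = 3 ✓, 198 mod 17 = 11 ✓

x ≡ 198 (mod 221)


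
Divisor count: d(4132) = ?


4132 = 2^2 × 1033^1
d(4132) = (2+1) × (1+1) = 6

6 divisors


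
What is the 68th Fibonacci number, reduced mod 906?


F(k) mod 906 for k=1..68:
1, 1, 2, 3, 5, 8, 13, 21, 34, 55, 89, 144, 233, 377, 610, 81, 691, 772, 557, 423, 74, 497, 571, 162, 733, 895, 722, 711, 527, 332, 859, 285, 238, 523, 761, 378, 233, 611, 844, 549, 487, 130, 617, 747, 458, 299, 757, 150, 1, 151, 152, 303, 455, 758, 307, 159, 466, 625, 185, 810, 89, 899, 82, 75, 157, 232, 389, 621
F(68) mod 906 = 621


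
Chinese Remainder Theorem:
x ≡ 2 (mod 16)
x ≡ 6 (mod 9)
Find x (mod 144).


M = 16*9 = 144
M1 = M/16 = 9, M2 = M/9 = 16
M1^(-1) mod 16 = 9, M2^(-1) mod 9 = 4
x = 2*9*9 + 6*16*4 = 546
546 mod 144 = 114
Check: 114 mod 16 = 2 ✓, 114 mod 9 = 6 ✓

x ≡ 114 (mod 144)


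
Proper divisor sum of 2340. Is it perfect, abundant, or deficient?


Proper divisors: 1, 2, 3, 4, 5, 6, 9, 10, 12, 13, 15, 18, 20, 26, 30, 36, 39, 45, 52, 60, 65, 78, 90, 117, 130, 156, 180, 195, 234, 260, 390, 468, 585, 780, 1170
Sum = 1 + 2 + 3 + 4 + 5 + 6 + 9 + 10 + 12 + 13 + 15 + 18 + 20 + 26 + 30 + 36 + 39 + 45 + 52 + 60 + 65 + 78 + 90 + 117 + 130 + 156 + 180 + 195 + 234 + 260 + 390 + 468 + 585 + 780 + 1170 = 5304
5304 > 2340 → abundant

s(2340) = 5304 (abundant)


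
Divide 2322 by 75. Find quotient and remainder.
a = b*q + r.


2322 = 75 * 30 + 72
Check: 2250 + 72 = 2322

q = 30, r = 72


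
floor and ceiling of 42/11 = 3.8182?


42/11 = 3.8182
floor = 3
ceil = 4

floor = 3, ceil = 4


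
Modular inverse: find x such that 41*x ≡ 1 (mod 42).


Use the extended Euclidean algorithm on (42, 41); each row r = 42*s + 41*t:
r=42, s=1, t=0
r=41, s=0, t=1
q=1: r=1, s=1, t=-1   [42*(1) + 41*(-1) = 1]
q=41: r=0, s=-41, t=42   [42*(-41) + 41*(42) = 0]
GCD = 1 with t = -1, so 41*(-1) ≡ 1 (mod 42)
Inverse = -1 mod 42 = 41
Check: 41 * 41 = 1681 ≡ 1 (mod 42)

41^(-1) ≡ 41 (mod 42)


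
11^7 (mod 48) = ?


11^1 mod 48 = 11
11^2 mod 48 = 25
11^3 mod 48 = 35
11^4 mod 48 = 1
11^5 mod 48 = 11
11^6 mod 48 = 25
11^7 mod 48 = 35


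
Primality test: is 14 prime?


14 / 2 = 7 (exact division)
14 is NOT prime.

No, 14 is not prime


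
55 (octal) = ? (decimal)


55 (base 8) = 45 (decimal)
45 (decimal) = 45 (base 10)


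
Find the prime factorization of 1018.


1018 / 2 = 509
509 / 509 = 1
1018 = 2 × 509


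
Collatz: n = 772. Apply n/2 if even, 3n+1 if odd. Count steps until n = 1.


772 → 386 → 193 → 580 → 290 → 145 → 436 → 218 → 109 → 328 → 164 → 82 → 41 → 124 → 62 → 31 → 94 → 47 → 142 → 71 → 214 → 107 → 322 → 161 → 484 → 242 → 121 → 364 → 182 → 91 → 274 → 137 → 412 → 206 → 103 → 310 → 155 → 466 → 233 → 700 → 350 → 175 → 526 → 263 → 790 → 395 → 1186 → 593 → 1780 → 890 → 445 → 1336 → 668 → 334 → 167 → 502 → 251 → 754 → 377 → 1132 → 566 → 283 → 850 → 425 → 1276 → 638 → 319 → 958 → 479 → 1438 → 719 → 2158 → 1079 → 3238 → 1619 → 4858 → 2429 → 7288 → 3644 → 1822 → 911 → 2734 → 1367 → 4102 → 2051 → 6154 → 3077 → 9232 → 4616 → 2308 → 1154 → 577 → 1732 → 866 → 433 → 1300 → 650 → 325 → 976 → 488 → 244 → 122 → 61 → 184 → 92 → 46 → 23 → 70 → 35 → 106 → 53 → 160 → 80 → 40 → 20 → 10 → 5 → 16 → 8 → 4 → 2 → 1
Total steps = 121

121 steps


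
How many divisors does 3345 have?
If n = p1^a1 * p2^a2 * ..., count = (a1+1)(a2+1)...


3345 = 3^1 × 5^1 × 223^1
d(3345) = (1+1) × (1+1) × (1+1) = 8

8 divisors


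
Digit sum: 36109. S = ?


3 + 6 + 1 + 0 + 9 = 19


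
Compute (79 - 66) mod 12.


79 - 66 = 13
13 mod 12 = 1


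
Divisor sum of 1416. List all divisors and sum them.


Divisors of 1416: 1, 2, 3, 4, 6, 8, 12, 24, 59, 118, 177, 236, 354, 472, 708, 1416
Sum = 1 + 2 + 3 + 4 + 6 + 8 + 12 + 24 + 59 + 118 + 177 + 236 + 354 + 472 + 708 + 1416 = 3600

σ(1416) = 3600


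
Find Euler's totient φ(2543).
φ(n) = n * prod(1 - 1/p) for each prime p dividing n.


2543 = 2543
Prime factors: 2543
φ(2543) = 2543 × (1-1/2543)
= 2543 × 2542/2543 = 2542

φ(2543) = 2542


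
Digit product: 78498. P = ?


7 × 8 × 4 × 9 × 8 = 16128


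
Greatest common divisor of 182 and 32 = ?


182 = 5 * 32 + 22
32 = 1 * 22 + 10
22 = 2 * 10 + 2
10 = 5 * 2 + 0
GCD = 2


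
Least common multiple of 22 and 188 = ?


GCD(22, 188) = 2
LCM = 22*188/2 = 4136/2 = 2068

LCM = 2068


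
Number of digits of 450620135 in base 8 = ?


450620135 in base 8 = 3266765347
Number of digits = 10

10 digits (base 8)


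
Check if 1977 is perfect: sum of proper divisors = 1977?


Proper divisors of 1977: 1, 3, 659
Sum = 1 + 3 + 659 = 663

No, 1977 is not perfect (663 ≠ 1977)


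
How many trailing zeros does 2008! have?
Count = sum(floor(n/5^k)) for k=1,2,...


floor(2008/5) = 401
floor(2008/25) = 80
floor(2008/125) = 16
floor(2008/625) = 3
Total = 500

500 trailing zeros


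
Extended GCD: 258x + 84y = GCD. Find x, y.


Tabular extended Euclidean (each row: r = 258*s + 84*t):
r=258, s=1, t=0
r=84, s=0, t=1
q=3: r=6, s=1, t=-3   [258*(1) + 84*(-3) = 6]
q=14: r=0, s=-14, t=43   [258*(-14) + 84*(43) = 0]
GCD = 6; from the row with r=6: x=1, y=-3
Check: 258*(1) + 84*(-3) = 258 - 252 = 6

GCD = 6, x = 1, y = -3


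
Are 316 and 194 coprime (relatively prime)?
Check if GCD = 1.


Euclidean algorithm:
316 = 1 * 194 + 122
194 = 1 * 122 + 72
122 = 1 * 72 + 50
72 = 1 * 50 + 22
50 = 2 * 22 + 6
22 = 3 * 6 + 4
6 = 1 * 4 + 2
4 = 2 * 2 + 0
GCD(316, 194) = 2

No, not coprime (GCD = 2)


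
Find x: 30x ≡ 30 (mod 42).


GCD(30, 42) = 6 divides 30
Divide: 5x ≡ 5 (mod 7)
x ≡ 1 (mod 7)


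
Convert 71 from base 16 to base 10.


71 (base 16) = 113 (decimal)
113 (decimal) = 113 (base 10)


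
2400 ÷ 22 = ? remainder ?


2400 = 22 * 109 + 2
Check: 2398 + 2 = 2400

q = 109, r = 2


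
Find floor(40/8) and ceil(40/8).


40/8 = 5.0000
floor = 5
ceil = 5

floor = 5, ceil = 5


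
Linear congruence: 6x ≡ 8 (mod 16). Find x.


GCD(6, 16) = 2 divides 8
Divide: 3x ≡ 4 (mod 8)
x ≡ 4 (mod 8)


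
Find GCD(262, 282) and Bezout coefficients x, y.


Tabular extended Euclidean (each row: r = 262*s + 282*t):
r=262, s=1, t=0
r=282, s=0, t=1
q=0: r=262, s=1, t=0   [262*(1) + 282*(0) = 262]
q=1: r=20, s=-1, t=1   [262*(-1) + 282*(1) = 20]
q=13: r=2, s=14, t=-13   [262*(14) + 282*(-13) = 2]
q=10: r=0, s=-141, t=131   [262*(-141) + 282*(131) = 0]
GCD = 2; from the row with r=2: x=14, y=-13
Check: 262*(14) + 282*(-13) = 3668 - 3666 = 2

GCD = 2, x = 14, y = -13


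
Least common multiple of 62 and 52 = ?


GCD(62, 52) = 2
LCM = 62*52/2 = 3224/2 = 1612

LCM = 1612


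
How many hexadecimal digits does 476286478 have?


476286478 in base 16 = 1C638E0E
Number of digits = 8

8 digits (base 16)


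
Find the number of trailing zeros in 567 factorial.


floor(567/5) = 113
floor(567/25) = 22
floor(567/125) = 4
Total = 139

139 trailing zeros


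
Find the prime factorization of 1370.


1370 / 2 = 685
685 / 5 = 137
137 / 137 = 1
1370 = 2 × 5 × 137


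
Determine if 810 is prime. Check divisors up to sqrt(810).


810 / 2 = 405 (exact division)
810 is NOT prime.

No, 810 is not prime


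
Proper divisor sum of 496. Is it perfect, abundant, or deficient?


Proper divisors: 1, 2, 4, 8, 16, 31, 62, 124, 248
Sum = 1 + 2 + 4 + 8 + 16 + 31 + 62 + 124 + 248 = 496
496 = 496 → perfect

s(496) = 496 (perfect)


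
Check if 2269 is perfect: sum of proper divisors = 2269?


Proper divisors of 2269: 1
Sum = 1 = 1

No, 2269 is not perfect (1 ≠ 2269)


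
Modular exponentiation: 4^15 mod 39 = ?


4^1 mod 39 = 4
4^2 mod 39 = 16
4^3 mod 39 = 25
4^4 mod 39 = 22
4^5 mod 39 = 10
4^6 mod 39 = 1
4^7 mod 39 = 4
4^8 mod 39 = 16
4^9 mod 39 = 25
4^10 mod 39 = 22
4^11 mod 39 = 10
4^12 mod 39 = 1
4^13 mod 39 = 4
4^14 mod 39 = 16
4^15 mod 39 = 25


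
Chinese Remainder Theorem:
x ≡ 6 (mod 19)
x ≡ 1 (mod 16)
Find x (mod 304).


M = 19*16 = 304
M1 = M/19 = 16, M2 = M/16 = 19
M1^(-1) mod 19 = 6, M2^(-1) mod 16 = 11
x = 6*16*6 + 1*19*11 = 785
785 mod 304 = 177
Check: 177 mod 19 = 6 ✓, 177 mod 16 = 1 ✓

x ≡ 177 (mod 304)


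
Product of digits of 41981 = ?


4 × 1 × 9 × 8 × 1 = 288


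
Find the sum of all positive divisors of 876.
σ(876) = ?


Divisors of 876: 1, 2, 3, 4, 6, 12, 73, 146, 219, 292, 438, 876
Sum = 1 + 2 + 3 + 4 + 6 + 12 + 73 + 146 + 219 + 292 + 438 + 876 = 2072

σ(876) = 2072


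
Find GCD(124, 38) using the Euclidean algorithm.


124 = 3 * 38 + 10
38 = 3 * 10 + 8
10 = 1 * 8 + 2
8 = 4 * 2 + 0
GCD = 2


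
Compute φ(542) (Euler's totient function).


542 = 2 × 271
Prime factors: 2, 271
φ(542) = 542 × (1-1/2) × (1-1/271)
= 542 × 1/2 × 270/271 = 270

φ(542) = 270


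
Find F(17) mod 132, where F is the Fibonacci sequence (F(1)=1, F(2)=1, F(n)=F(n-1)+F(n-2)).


F(k) mod 132 for k=1..17:
1, 1, 2, 3, 5, 8, 13, 21, 34, 55, 89, 12, 101, 113, 82, 63, 13
F(17) mod 132 = 13
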